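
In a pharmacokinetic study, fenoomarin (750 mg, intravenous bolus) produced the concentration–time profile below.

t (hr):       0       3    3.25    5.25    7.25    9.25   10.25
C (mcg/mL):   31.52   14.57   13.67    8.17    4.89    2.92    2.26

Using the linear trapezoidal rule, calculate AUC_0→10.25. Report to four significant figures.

AUC = 118.0 mcg/mL·hr

Trapezoidal AUC_0→10.25:
  [0→3]: (31.52+14.57)/2 × 3 = 69.135
  [3→3.25]: (14.57+13.67)/2 × 0.25 = 3.53
  [3.25→5.25]: (13.67+8.17)/2 × 2 = 21.84
  [5.25→7.25]: (8.17+4.89)/2 × 2 = 13.06
  [7.25→9.25]: (4.89+2.92)/2 × 2 = 7.81
  [9.25→10.25]: (2.92+2.26)/2 × 1 = 2.59
  Sum = 117.965 mcg/mL·hr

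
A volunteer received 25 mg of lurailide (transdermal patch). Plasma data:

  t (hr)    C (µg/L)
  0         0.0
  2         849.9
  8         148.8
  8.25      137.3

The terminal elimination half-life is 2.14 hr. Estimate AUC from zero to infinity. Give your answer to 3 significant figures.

AUC = 4310 µg/L·hr

Trapezoidal AUC_0→8.25:
  [0→2]: (0.0+849.9)/2 × 2 = 849.9
  [2→8]: (849.9+148.8)/2 × 6 = 2996.1
  [8→8.25]: (148.8+137.3)/2 × 0.25 = 35.7625
  Sum = 3881.7625 µg/L·hr
k_e = ln2 / t½ = 0.693147 / 2.14 = 0.3239 hr^-1
Extrapolated tail: C_last / k_e = 137.3 / 0.3239 = 423.896
AUC_0→∞ = 3881.7625 + 423.896 = 4305.6585 µg/L·hr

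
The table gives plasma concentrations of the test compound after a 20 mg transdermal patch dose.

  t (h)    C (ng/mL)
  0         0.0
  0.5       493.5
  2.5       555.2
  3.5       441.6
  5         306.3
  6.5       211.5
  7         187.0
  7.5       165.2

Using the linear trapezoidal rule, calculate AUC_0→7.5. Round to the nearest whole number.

AUC = 2807 ng/mL·h

Trapezoidal AUC_0→7.5:
  [0→0.5]: (0.0+493.5)/2 × 0.5 = 123.375
  [0.5→2.5]: (493.5+555.2)/2 × 2 = 1048.7
  [2.5→3.5]: (555.2+441.6)/2 × 1 = 498.4
  [3.5→5]: (441.6+306.3)/2 × 1.5 = 560.925
  [5→6.5]: (306.3+211.5)/2 × 1.5 = 388.35
  [6.5→7]: (211.5+187.0)/2 × 0.5 = 99.625
  [7→7.5]: (187.0+165.2)/2 × 0.5 = 88.05
  Sum = 2807.425 ng/mL·h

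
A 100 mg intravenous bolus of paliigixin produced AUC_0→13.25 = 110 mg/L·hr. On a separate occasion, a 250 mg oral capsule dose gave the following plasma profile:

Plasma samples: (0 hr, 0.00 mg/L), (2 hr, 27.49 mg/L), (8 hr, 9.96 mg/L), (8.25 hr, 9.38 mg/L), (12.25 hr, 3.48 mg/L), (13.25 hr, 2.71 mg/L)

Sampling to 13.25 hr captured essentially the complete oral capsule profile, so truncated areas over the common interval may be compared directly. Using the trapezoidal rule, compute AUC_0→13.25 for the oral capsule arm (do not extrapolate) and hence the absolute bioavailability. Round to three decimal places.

F = 0.622

Trapezoidal AUC_0→13.25 (oral capsule):
  [0→2]: (0.00+27.49)/2 × 2 = 27.49
  [2→8]: (27.49+9.96)/2 × 6 = 112.35
  [8→8.25]: (9.96+9.38)/2 × 0.25 = 2.4175
  [8.25→12.25]: (9.38+3.48)/2 × 4 = 25.72
  [12.25→13.25]: (3.48+2.71)/2 × 1 = 3.095
  Sum = 171.0725 mg/L·hr
F = (AUC_ev/D_ev)/(AUC_iv/D_iv) = (171.0725/250)/(110/100) = 0.68429/1.1 = 0.6221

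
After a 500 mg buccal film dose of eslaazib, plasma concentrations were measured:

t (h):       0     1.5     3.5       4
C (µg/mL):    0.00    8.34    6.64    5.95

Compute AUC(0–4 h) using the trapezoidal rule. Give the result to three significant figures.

Trapezoidal AUC_0→4:
  [0→1.5]: (0.00+8.34)/2 × 1.5 = 6.255
  [1.5→3.5]: (8.34+6.64)/2 × 2 = 14.98
  [3.5→4]: (6.64+5.95)/2 × 0.5 = 3.1475
  Sum = 24.3825 µg/mL·h

AUC = 24.4 µg/mL·h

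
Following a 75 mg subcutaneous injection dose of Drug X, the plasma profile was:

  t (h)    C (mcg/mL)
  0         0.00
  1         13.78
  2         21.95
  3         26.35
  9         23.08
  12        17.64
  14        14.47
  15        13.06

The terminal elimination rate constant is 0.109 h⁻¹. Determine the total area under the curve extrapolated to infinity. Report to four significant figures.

Trapezoidal AUC_0→15:
  [0→1]: (0.00+13.78)/2 × 1 = 6.89
  [1→2]: (13.78+21.95)/2 × 1 = 17.865
  [2→3]: (21.95+26.35)/2 × 1 = 24.15
  [3→9]: (26.35+23.08)/2 × 6 = 148.29
  [9→12]: (23.08+17.64)/2 × 3 = 61.08
  [12→14]: (17.64+14.47)/2 × 2 = 32.11
  [14→15]: (14.47+13.06)/2 × 1 = 13.765
  Sum = 304.15 mcg/mL·h
Extrapolated tail: C_last / k_e = 13.06 / 0.109 = 119.817
AUC_0→∞ = 304.15 + 119.817 = 423.967 mcg/mL·h

AUC = 424.0 mcg/mL·h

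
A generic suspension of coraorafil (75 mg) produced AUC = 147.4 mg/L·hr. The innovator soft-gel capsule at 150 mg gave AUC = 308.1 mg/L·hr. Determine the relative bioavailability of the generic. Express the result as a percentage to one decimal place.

F_rel = 95.7%

F_rel = (AUC_test/D_test) / (AUC_ref/D_ref)
      = (147.4/75) / (308.1/150)
      = 1.96533 / 2.054 = 0.9568 = 95.68%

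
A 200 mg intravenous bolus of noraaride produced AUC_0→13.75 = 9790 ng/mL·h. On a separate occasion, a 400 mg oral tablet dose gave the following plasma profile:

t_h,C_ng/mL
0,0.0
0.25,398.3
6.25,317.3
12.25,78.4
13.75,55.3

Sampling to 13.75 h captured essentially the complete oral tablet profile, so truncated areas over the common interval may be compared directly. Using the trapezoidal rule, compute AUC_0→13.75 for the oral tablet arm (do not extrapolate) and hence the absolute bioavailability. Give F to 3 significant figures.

F = 0.178

Trapezoidal AUC_0→13.75 (oral tablet):
  [0→0.25]: (0.0+398.3)/2 × 0.25 = 49.7875
  [0.25→6.25]: (398.3+317.3)/2 × 6 = 2146.8
  [6.25→12.25]: (317.3+78.4)/2 × 6 = 1187.1
  [12.25→13.75]: (78.4+55.3)/2 × 1.5 = 100.275
  Sum = 3483.9625 ng/mL·h
F = (AUC_ev/D_ev)/(AUC_iv/D_iv) = (3483.9625/400)/(9790/200) = 8.70991/48.95 = 0.1779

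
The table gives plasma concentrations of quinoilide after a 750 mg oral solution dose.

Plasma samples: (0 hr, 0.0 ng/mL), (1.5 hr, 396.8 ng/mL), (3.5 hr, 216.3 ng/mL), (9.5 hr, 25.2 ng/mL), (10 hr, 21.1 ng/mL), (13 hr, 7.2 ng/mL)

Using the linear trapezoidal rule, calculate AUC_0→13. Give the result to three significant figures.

Trapezoidal AUC_0→13:
  [0→1.5]: (0.0+396.8)/2 × 1.5 = 297.6
  [1.5→3.5]: (396.8+216.3)/2 × 2 = 613.1
  [3.5→9.5]: (216.3+25.2)/2 × 6 = 724.5
  [9.5→10]: (25.2+21.1)/2 × 0.5 = 11.575
  [10→13]: (21.1+7.2)/2 × 3 = 42.45
  Sum = 1689.225 ng/mL·hr

AUC = 1690 ng/mL·hr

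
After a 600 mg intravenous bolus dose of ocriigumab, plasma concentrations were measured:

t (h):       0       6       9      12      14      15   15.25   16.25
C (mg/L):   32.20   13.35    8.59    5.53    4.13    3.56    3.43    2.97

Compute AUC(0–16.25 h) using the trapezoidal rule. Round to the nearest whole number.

Trapezoidal AUC_0→16.25:
  [0→6]: (32.20+13.35)/2 × 6 = 136.65
  [6→9]: (13.35+8.59)/2 × 3 = 32.91
  [9→12]: (8.59+5.53)/2 × 3 = 21.18
  [12→14]: (5.53+4.13)/2 × 2 = 9.66
  [14→15]: (4.13+3.56)/2 × 1 = 3.845
  [15→15.25]: (3.56+3.43)/2 × 0.25 = 0.87375
  [15.25→16.25]: (3.43+2.97)/2 × 1 = 3.2
  Sum = 208.31875 mg/L·h

AUC = 208 mg/L·h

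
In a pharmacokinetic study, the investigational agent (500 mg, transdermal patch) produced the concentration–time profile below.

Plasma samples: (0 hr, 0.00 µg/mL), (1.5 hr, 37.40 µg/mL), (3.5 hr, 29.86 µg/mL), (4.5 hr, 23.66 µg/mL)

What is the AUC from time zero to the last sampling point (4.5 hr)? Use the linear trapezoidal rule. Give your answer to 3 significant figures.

Trapezoidal AUC_0→4.5:
  [0→1.5]: (0.00+37.40)/2 × 1.5 = 28.05
  [1.5→3.5]: (37.40+29.86)/2 × 2 = 67.26
  [3.5→4.5]: (29.86+23.66)/2 × 1 = 26.76
  Sum = 122.07 µg/mL·hr

AUC = 122 µg/mL·hr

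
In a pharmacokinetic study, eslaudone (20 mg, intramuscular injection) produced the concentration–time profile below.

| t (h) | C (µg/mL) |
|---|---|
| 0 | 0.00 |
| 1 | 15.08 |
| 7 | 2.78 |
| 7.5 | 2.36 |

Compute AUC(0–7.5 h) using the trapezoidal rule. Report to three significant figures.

AUC = 62.4 µg/mL·h

Trapezoidal AUC_0→7.5:
  [0→1]: (0.00+15.08)/2 × 1 = 7.54
  [1→7]: (15.08+2.78)/2 × 6 = 53.58
  [7→7.5]: (2.78+2.36)/2 × 0.5 = 1.285
  Sum = 62.405 µg/mL·h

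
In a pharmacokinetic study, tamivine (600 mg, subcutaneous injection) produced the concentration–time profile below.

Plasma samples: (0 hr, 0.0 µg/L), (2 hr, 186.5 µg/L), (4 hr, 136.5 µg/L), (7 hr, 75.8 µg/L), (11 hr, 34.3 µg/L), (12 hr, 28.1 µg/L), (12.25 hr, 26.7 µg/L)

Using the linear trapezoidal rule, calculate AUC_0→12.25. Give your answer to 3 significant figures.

AUC = 1090 µg/L·hr

Trapezoidal AUC_0→12.25:
  [0→2]: (0.0+186.5)/2 × 2 = 186.5
  [2→4]: (186.5+136.5)/2 × 2 = 323.0
  [4→7]: (136.5+75.8)/2 × 3 = 318.45
  [7→11]: (75.8+34.3)/2 × 4 = 220.2
  [11→12]: (34.3+28.1)/2 × 1 = 31.2
  [12→12.25]: (28.1+26.7)/2 × 0.25 = 6.85
  Sum = 1086.2 µg/L·hr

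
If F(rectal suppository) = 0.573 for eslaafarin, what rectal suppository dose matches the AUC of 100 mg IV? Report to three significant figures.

D_rectal = 175 mg

For equal systemic exposure: F × D_ev = D_iv
D_ev = D_iv / F = 100 / 0.573 = 174.52 mg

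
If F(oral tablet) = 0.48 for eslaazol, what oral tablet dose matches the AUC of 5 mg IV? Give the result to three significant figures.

D_oral = 10.4 mg

For equal systemic exposure: F × D_ev = D_iv
D_ev = D_iv / F = 5 / 0.48 = 10.4167 mg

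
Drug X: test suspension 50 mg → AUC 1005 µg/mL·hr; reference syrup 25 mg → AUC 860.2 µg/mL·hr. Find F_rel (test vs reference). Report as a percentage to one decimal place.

F_rel = (AUC_test/D_test) / (AUC_ref/D_ref)
      = (1005/50) / (860.2/25)
      = 20.1 / 34.408 = 0.5842 = 58.42%

F_rel = 58.4%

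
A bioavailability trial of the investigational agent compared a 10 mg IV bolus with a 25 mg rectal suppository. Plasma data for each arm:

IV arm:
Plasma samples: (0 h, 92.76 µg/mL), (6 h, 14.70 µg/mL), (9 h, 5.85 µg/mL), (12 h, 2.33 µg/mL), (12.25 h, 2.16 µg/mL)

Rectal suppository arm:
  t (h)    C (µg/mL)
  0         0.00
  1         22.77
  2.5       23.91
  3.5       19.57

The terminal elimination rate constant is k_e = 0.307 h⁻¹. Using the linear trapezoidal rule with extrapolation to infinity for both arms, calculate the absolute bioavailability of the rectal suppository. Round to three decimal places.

Trapezoidal AUC_0→12.25 (IV):
  [0→6]: (92.76+14.70)/2 × 6 = 322.38
  [6→9]: (14.70+5.85)/2 × 3 = 30.825
  [9→12]: (5.85+2.33)/2 × 3 = 12.27
  [12→12.25]: (2.33+2.16)/2 × 0.25 = 0.56125
  Sum = 366.03625 µg/mL·h
IV tail: 2.16/0.307 = 7.036; AUC_iv,0→∞ = 366.03625 + 7.036 = 373.07225 µg/mL·h
Trapezoidal AUC_0→3.5 (rectal suppository):
  [0→1]: (0.00+22.77)/2 × 1 = 11.385
  [1→2.5]: (22.77+23.91)/2 × 1.5 = 35.01
  [2.5→3.5]: (23.91+19.57)/2 × 1 = 21.74
  Sum = 68.135 µg/mL·h
rectal suppository tail: 19.57/0.307 = 63.746; AUC_ev,0→∞ = 68.135 + 63.746 = 131.881 µg/mL·h
F = (AUC_ev/D_ev)/(AUC_iv/D_iv) = (131.881/25)/(373.07225/10) = 5.27524/37.307225 = 0.1414

F = 0.141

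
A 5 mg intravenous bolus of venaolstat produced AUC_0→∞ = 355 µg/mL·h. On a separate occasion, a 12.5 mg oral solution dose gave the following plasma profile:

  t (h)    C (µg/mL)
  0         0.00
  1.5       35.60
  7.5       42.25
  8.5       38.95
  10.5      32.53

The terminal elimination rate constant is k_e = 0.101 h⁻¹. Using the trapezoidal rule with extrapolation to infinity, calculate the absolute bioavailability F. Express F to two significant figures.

Trapezoidal AUC_0→10.5 (oral solution):
  [0→1.5]: (0.00+35.60)/2 × 1.5 = 26.7
  [1.5→7.5]: (35.60+42.25)/2 × 6 = 233.55
  [7.5→8.5]: (42.25+38.95)/2 × 1 = 40.6
  [8.5→10.5]: (38.95+32.53)/2 × 2 = 71.48
  Sum = 372.33 µg/mL·h
Tail: C_last/k_e = 32.53/0.101 = 322.079
AUC_0→∞ (oral solution) = 372.33 + 322.079 = 694.409 µg/mL·h
F = (AUC_ev/D_ev)/(AUC_iv/D_iv) = (694.409/12.5)/(355/5) = 55.55272/71 = 0.7824

F = 0.78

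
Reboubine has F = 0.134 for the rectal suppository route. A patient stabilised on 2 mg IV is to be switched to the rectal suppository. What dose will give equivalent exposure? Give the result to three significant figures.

For equal systemic exposure: F × D_ev = D_iv
D_ev = D_iv / F = 2 / 0.134 = 14.9254 mg

D_rectal = 14.9 mg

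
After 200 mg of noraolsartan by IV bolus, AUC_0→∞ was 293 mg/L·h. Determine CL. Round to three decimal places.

CL = 0.683 L/h

CL = Dose_iv / AUC_0→∞
   = 200 / 293 = 0.682594 L/h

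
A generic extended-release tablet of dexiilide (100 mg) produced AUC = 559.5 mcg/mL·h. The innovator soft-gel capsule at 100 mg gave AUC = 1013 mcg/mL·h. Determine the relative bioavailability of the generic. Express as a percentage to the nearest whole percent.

F_rel = 55%

F_rel = (AUC_test/D_test) / (AUC_ref/D_ref)
      = (559.5/100) / (1013/100)
      = 5.595 / 10.13 = 0.5523 = 55.23%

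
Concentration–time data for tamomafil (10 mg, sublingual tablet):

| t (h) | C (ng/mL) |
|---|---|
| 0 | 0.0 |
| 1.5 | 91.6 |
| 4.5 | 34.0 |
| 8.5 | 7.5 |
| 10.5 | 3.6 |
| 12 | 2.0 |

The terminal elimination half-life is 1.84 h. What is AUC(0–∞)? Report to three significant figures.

Trapezoidal AUC_0→12:
  [0→1.5]: (0.0+91.6)/2 × 1.5 = 68.7
  [1.5→4.5]: (91.6+34.0)/2 × 3 = 188.4
  [4.5→8.5]: (34.0+7.5)/2 × 4 = 83.0
  [8.5→10.5]: (7.5+3.6)/2 × 2 = 11.1
  [10.5→12]: (3.6+2.0)/2 × 1.5 = 4.2
  Sum = 355.4 ng/mL·h
k_e = ln2 / t½ = 0.693147 / 1.84 = 0.3767 h^-1
Extrapolated tail: C_last / k_e = 2.0 / 0.3767 = 5.309
AUC_0→∞ = 355.4 + 5.309 = 360.709 ng/mL·h

AUC = 361 ng/mL·h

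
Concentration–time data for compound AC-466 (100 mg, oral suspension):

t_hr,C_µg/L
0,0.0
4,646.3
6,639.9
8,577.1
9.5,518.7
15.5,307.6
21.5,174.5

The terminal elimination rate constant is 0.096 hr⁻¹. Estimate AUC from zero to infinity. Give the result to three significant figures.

Trapezoidal AUC_0→21.5:
  [0→4]: (0.0+646.3)/2 × 4 = 1292.6
  [4→6]: (646.3+639.9)/2 × 2 = 1286.2
  [6→8]: (639.9+577.1)/2 × 2 = 1217.0
  [8→9.5]: (577.1+518.7)/2 × 1.5 = 821.85
  [9.5→15.5]: (518.7+307.6)/2 × 6 = 2478.9
  [15.5→21.5]: (307.6+174.5)/2 × 6 = 1446.3
  Sum = 8542.85 µg/L·hr
Extrapolated tail: C_last / k_e = 174.5 / 0.096 = 1817.708
AUC_0→∞ = 8542.85 + 1817.708 = 10360.558 µg/L·hr

AUC = 10400 µg/L·hr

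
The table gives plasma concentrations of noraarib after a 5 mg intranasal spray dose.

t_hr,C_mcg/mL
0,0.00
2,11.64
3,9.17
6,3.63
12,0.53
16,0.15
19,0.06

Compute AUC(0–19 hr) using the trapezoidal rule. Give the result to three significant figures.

Trapezoidal AUC_0→19:
  [0→2]: (0.00+11.64)/2 × 2 = 11.64
  [2→3]: (11.64+9.17)/2 × 1 = 10.405
  [3→6]: (9.17+3.63)/2 × 3 = 19.2
  [6→12]: (3.63+0.53)/2 × 6 = 12.48
  [12→16]: (0.53+0.15)/2 × 4 = 1.36
  [16→19]: (0.15+0.06)/2 × 3 = 0.315
  Sum = 55.4 mcg/mL·hr

AUC = 55.4 mcg/mL·hr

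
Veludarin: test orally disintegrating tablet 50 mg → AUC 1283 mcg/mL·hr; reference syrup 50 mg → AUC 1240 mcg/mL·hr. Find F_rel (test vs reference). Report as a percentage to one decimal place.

F_rel = 103.5%

F_rel = (AUC_test/D_test) / (AUC_ref/D_ref)
      = (1283/50) / (1240/50)
      = 25.66 / 24.8 = 1.0347 = 103.47%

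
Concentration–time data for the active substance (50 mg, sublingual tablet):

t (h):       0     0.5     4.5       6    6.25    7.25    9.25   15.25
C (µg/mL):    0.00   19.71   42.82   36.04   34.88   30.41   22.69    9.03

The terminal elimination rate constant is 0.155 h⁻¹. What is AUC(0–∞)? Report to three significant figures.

Trapezoidal AUC_0→15.25:
  [0→0.5]: (0.00+19.71)/2 × 0.5 = 4.9275
  [0.5→4.5]: (19.71+42.82)/2 × 4 = 125.06
  [4.5→6]: (42.82+36.04)/2 × 1.5 = 59.145
  [6→6.25]: (36.04+34.88)/2 × 0.25 = 8.865
  [6.25→7.25]: (34.88+30.41)/2 × 1 = 32.645
  [7.25→9.25]: (30.41+22.69)/2 × 2 = 53.1
  [9.25→15.25]: (22.69+9.03)/2 × 6 = 95.16
  Sum = 378.9025 µg/mL·h
Extrapolated tail: C_last / k_e = 9.03 / 0.155 = 58.258
AUC_0→∞ = 378.9025 + 58.258 = 437.1605 µg/mL·h

AUC = 437 µg/mL·h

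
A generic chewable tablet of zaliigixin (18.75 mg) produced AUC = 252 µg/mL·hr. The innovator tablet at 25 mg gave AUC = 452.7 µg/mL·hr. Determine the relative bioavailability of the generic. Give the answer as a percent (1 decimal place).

F_rel = 74.2%

F_rel = (AUC_test/D_test) / (AUC_ref/D_ref)
      = (252/18.75) / (452.7/25)
      = 13.44 / 18.108 = 0.7422 = 74.22%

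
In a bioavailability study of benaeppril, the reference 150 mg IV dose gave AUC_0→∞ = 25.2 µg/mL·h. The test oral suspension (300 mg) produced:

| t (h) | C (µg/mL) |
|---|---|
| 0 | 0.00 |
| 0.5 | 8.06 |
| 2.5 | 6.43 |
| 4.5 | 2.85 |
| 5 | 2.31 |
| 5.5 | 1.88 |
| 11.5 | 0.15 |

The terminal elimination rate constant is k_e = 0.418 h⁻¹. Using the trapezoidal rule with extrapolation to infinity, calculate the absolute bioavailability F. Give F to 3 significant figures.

Trapezoidal AUC_0→11.5 (oral suspension):
  [0→0.5]: (0.00+8.06)/2 × 0.5 = 2.015
  [0.5→2.5]: (8.06+6.43)/2 × 2 = 14.49
  [2.5→4.5]: (6.43+2.85)/2 × 2 = 9.28
  [4.5→5]: (2.85+2.31)/2 × 0.5 = 1.29
  [5→5.5]: (2.31+1.88)/2 × 0.5 = 1.0475
  [5.5→11.5]: (1.88+0.15)/2 × 6 = 6.09
  Sum = 34.2125 µg/mL·h
Tail: C_last/k_e = 0.15/0.418 = 0.359
AUC_0→∞ (oral suspension) = 34.2125 + 0.359 = 34.5715 µg/mL·h
F = (AUC_ev/D_ev)/(AUC_iv/D_iv) = (34.5715/300)/(25.2/150) = 0.115238/0.168 = 0.6859

F = 0.686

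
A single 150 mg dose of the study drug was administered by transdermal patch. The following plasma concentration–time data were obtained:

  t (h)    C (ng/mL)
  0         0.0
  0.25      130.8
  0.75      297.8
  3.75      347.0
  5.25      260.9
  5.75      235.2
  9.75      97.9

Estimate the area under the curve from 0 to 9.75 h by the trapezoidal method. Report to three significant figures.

AUC = 2340 ng/mL·h

Trapezoidal AUC_0→9.75:
  [0→0.25]: (0.0+130.8)/2 × 0.25 = 16.35
  [0.25→0.75]: (130.8+297.8)/2 × 0.5 = 107.15
  [0.75→3.75]: (297.8+347.0)/2 × 3 = 967.2
  [3.75→5.25]: (347.0+260.9)/2 × 1.5 = 455.925
  [5.25→5.75]: (260.9+235.2)/2 × 0.5 = 124.025
  [5.75→9.75]: (235.2+97.9)/2 × 4 = 666.2
  Sum = 2336.85 ng/mL·h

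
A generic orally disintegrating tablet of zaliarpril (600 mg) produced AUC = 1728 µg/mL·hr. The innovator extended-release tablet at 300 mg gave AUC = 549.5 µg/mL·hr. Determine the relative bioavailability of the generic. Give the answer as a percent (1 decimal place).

F_rel = (AUC_test/D_test) / (AUC_ref/D_ref)
      = (1728/600) / (549.5/300)
      = 2.88 / 1.83167 = 1.5723 = 157.23%

F_rel = 157.2%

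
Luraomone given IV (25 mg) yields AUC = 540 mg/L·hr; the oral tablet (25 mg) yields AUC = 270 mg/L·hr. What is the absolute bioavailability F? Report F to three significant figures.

F = (AUC_ev / D_ev) / (AUC_iv / D_iv)
  = (270/25) / (540/25)
  = 10.8 / 21.6 = 0.5000

F = 0.500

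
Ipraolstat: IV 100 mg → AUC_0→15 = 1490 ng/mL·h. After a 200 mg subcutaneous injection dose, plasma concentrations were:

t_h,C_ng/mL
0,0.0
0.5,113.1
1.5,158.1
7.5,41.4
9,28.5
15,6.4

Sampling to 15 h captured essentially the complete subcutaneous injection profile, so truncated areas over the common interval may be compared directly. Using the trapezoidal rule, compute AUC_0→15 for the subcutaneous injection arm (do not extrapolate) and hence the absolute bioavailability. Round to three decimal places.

F = 0.309

Trapezoidal AUC_0→15 (subcutaneous injection):
  [0→0.5]: (0.0+113.1)/2 × 0.5 = 28.275
  [0.5→1.5]: (113.1+158.1)/2 × 1 = 135.6
  [1.5→7.5]: (158.1+41.4)/2 × 6 = 598.5
  [7.5→9]: (41.4+28.5)/2 × 1.5 = 52.425
  [9→15]: (28.5+6.4)/2 × 6 = 104.7
  Sum = 919.5 ng/mL·h
F = (AUC_ev/D_ev)/(AUC_iv/D_iv) = (919.5/200)/(1490/100) = 4.5975/14.9 = 0.3086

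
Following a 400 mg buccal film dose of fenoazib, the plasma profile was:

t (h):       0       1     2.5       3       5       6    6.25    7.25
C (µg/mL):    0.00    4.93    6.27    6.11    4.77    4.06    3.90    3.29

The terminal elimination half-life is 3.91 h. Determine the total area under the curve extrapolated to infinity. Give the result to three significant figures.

Trapezoidal AUC_0→7.25:
  [0→1]: (0.00+4.93)/2 × 1 = 2.465
  [1→2.5]: (4.93+6.27)/2 × 1.5 = 8.4
  [2.5→3]: (6.27+6.11)/2 × 0.5 = 3.095
  [3→5]: (6.11+4.77)/2 × 2 = 10.88
  [5→6]: (4.77+4.06)/2 × 1 = 4.415
  [6→6.25]: (4.06+3.90)/2 × 0.25 = 0.995
  [6.25→7.25]: (3.90+3.29)/2 × 1 = 3.595
  Sum = 33.845 µg/mL·h
k_e = ln2 / t½ = 0.693147 / 3.91 = 0.1773 h^-1
Extrapolated tail: C_last / k_e = 3.29 / 0.1773 = 18.556
AUC_0→∞ = 33.845 + 18.556 = 52.401 µg/mL·h

AUC = 52.4 µg/mL·h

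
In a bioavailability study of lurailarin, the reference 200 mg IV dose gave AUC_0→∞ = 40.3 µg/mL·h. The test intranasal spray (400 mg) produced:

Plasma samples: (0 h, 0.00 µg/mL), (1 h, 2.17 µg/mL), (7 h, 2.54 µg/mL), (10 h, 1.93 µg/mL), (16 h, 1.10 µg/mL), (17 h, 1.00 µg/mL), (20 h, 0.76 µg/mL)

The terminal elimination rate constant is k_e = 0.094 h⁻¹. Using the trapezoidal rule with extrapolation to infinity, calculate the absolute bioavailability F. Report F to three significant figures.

F = 0.531

Trapezoidal AUC_0→20 (intranasal spray):
  [0→1]: (0.00+2.17)/2 × 1 = 1.085
  [1→7]: (2.17+2.54)/2 × 6 = 14.13
  [7→10]: (2.54+1.93)/2 × 3 = 6.705
  [10→16]: (1.93+1.10)/2 × 6 = 9.09
  [16→17]: (1.10+1.00)/2 × 1 = 1.05
  [17→20]: (1.00+0.76)/2 × 3 = 2.64
  Sum = 34.7 µg/mL·h
Tail: C_last/k_e = 0.76/0.094 = 8.085
AUC_0→∞ (intranasal spray) = 34.7 + 8.085 = 42.785 µg/mL·h
F = (AUC_ev/D_ev)/(AUC_iv/D_iv) = (42.785/400)/(40.3/200) = 0.1069625/0.2015 = 0.5308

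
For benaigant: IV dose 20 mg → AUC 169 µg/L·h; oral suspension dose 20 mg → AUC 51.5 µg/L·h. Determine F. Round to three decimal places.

F = 0.305

F = (AUC_ev / D_ev) / (AUC_iv / D_iv)
  = (51.5/20) / (169/20)
  = 2.575 / 8.45 = 0.3047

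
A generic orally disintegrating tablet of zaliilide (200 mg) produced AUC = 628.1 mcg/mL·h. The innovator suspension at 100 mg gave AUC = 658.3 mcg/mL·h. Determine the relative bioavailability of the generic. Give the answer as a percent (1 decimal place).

F_rel = 47.7%

F_rel = (AUC_test/D_test) / (AUC_ref/D_ref)
      = (628.1/200) / (658.3/100)
      = 3.1405 / 6.583 = 0.4771 = 47.71%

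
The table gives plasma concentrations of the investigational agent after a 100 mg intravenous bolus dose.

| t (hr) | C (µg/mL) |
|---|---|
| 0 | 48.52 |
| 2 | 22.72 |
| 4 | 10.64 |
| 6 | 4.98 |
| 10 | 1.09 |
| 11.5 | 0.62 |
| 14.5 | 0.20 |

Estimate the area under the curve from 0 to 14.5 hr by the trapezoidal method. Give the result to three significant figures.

AUC = 135 µg/mL·hr

Trapezoidal AUC_0→14.5:
  [0→2]: (48.52+22.72)/2 × 2 = 71.24
  [2→4]: (22.72+10.64)/2 × 2 = 33.36
  [4→6]: (10.64+4.98)/2 × 2 = 15.62
  [6→10]: (4.98+1.09)/2 × 4 = 12.14
  [10→11.5]: (1.09+0.62)/2 × 1.5 = 1.2825
  [11.5→14.5]: (0.62+0.20)/2 × 3 = 1.23
  Sum = 134.8725 µg/mL·hr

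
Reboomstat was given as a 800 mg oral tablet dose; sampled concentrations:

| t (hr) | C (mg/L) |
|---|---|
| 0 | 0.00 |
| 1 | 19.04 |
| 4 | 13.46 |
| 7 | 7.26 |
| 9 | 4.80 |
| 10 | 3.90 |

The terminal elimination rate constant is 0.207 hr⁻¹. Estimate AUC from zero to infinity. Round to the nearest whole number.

AUC = 125 mg/L·hr

Trapezoidal AUC_0→10:
  [0→1]: (0.00+19.04)/2 × 1 = 9.52
  [1→4]: (19.04+13.46)/2 × 3 = 48.75
  [4→7]: (13.46+7.26)/2 × 3 = 31.08
  [7→9]: (7.26+4.80)/2 × 2 = 12.06
  [9→10]: (4.80+3.90)/2 × 1 = 4.35
  Sum = 105.76 mg/L·hr
Extrapolated tail: C_last / k_e = 3.90 / 0.207 = 18.841
AUC_0→∞ = 105.76 + 18.841 = 124.601 mg/L·hr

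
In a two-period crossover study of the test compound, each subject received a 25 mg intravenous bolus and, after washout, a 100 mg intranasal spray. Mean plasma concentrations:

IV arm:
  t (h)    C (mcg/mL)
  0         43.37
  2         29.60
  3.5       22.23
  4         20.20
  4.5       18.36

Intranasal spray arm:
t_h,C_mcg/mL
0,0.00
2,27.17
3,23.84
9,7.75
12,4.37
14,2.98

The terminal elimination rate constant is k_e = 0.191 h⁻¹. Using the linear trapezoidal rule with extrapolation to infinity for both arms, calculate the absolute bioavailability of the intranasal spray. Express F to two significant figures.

F = 0.21

Trapezoidal AUC_0→4.5 (IV):
  [0→2]: (43.37+29.60)/2 × 2 = 72.97
  [2→3.5]: (29.60+22.23)/2 × 1.5 = 38.8725
  [3.5→4]: (22.23+20.20)/2 × 0.5 = 10.6075
  [4→4.5]: (20.20+18.36)/2 × 0.5 = 9.64
  Sum = 132.09 mcg/mL·h
IV tail: 18.36/0.191 = 96.126; AUC_iv,0→∞ = 132.09 + 96.126 = 228.216 mcg/mL·h
Trapezoidal AUC_0→14 (intranasal spray):
  [0→2]: (0.00+27.17)/2 × 2 = 27.17
  [2→3]: (27.17+23.84)/2 × 1 = 25.505
  [3→9]: (23.84+7.75)/2 × 6 = 94.77
  [9→12]: (7.75+4.37)/2 × 3 = 18.18
  [12→14]: (4.37+2.98)/2 × 2 = 7.35
  Sum = 172.975 mcg/mL·h
intranasal spray tail: 2.98/0.191 = 15.602; AUC_ev,0→∞ = 172.975 + 15.602 = 188.577 mcg/mL·h
F = (AUC_ev/D_ev)/(AUC_iv/D_iv) = (188.577/100)/(228.216/25) = 1.88577/9.12864 = 0.2066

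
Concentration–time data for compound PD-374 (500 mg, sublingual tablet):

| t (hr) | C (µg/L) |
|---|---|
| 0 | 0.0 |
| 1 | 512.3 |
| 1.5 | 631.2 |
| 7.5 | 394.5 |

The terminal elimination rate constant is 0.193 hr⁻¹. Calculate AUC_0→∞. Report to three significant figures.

AUC = 5660 µg/L·hr

Trapezoidal AUC_0→7.5:
  [0→1]: (0.0+512.3)/2 × 1 = 256.15
  [1→1.5]: (512.3+631.2)/2 × 0.5 = 285.875
  [1.5→7.5]: (631.2+394.5)/2 × 6 = 3077.1
  Sum = 3619.125 µg/L·hr
Extrapolated tail: C_last / k_e = 394.5 / 0.193 = 2044.041
AUC_0→∞ = 3619.125 + 2044.041 = 5663.166 µg/L·hr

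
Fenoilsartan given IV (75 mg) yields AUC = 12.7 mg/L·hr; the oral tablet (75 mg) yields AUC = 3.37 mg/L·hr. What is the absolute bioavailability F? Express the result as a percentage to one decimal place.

F = 26.5%

F = (AUC_ev / D_ev) / (AUC_iv / D_iv)
  = (3.37/75) / (12.7/75)
  = 0.0449333 / 0.169333 = 0.2654
  = 26.54%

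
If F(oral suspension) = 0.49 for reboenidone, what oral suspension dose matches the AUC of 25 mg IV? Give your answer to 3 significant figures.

For equal systemic exposure: F × D_ev = D_iv
D_ev = D_iv / F = 25 / 0.49 = 51.0204 mg

D_oral = 51.0 mg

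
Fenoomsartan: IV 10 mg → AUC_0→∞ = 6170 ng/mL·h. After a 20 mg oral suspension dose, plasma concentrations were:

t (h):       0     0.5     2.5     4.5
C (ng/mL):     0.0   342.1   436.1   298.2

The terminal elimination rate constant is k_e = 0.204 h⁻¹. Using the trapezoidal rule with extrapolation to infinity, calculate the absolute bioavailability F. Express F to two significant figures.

F = 0.25

Trapezoidal AUC_0→4.5 (oral suspension):
  [0→0.5]: (0.0+342.1)/2 × 0.5 = 85.525
  [0.5→2.5]: (342.1+436.1)/2 × 2 = 778.2
  [2.5→4.5]: (436.1+298.2)/2 × 2 = 734.3
  Sum = 1598.025 ng/mL·h
Tail: C_last/k_e = 298.2/0.204 = 1461.765
AUC_0→∞ (oral suspension) = 1598.025 + 1461.765 = 3059.79 ng/mL·h
F = (AUC_ev/D_ev)/(AUC_iv/D_iv) = (3059.79/20)/(6170/10) = 152.9895/617 = 0.2480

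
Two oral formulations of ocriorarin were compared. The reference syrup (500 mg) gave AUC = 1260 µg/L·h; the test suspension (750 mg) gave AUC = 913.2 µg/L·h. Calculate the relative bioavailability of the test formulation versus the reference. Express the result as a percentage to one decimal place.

F_rel = 48.3%

F_rel = (AUC_test/D_test) / (AUC_ref/D_ref)
      = (913.2/750) / (1260/500)
      = 1.2176 / 2.52 = 0.4832 = 48.32%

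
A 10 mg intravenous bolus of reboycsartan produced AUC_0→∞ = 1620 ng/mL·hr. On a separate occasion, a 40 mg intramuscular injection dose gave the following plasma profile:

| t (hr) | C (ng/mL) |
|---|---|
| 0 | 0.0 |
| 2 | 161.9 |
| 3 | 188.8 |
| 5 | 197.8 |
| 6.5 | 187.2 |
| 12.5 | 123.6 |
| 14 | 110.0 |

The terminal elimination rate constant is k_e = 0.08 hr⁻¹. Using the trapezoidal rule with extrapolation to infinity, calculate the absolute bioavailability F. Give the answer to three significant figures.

Trapezoidal AUC_0→14 (intramuscular injection):
  [0→2]: (0.0+161.9)/2 × 2 = 161.9
  [2→3]: (161.9+188.8)/2 × 1 = 175.35
  [3→5]: (188.8+197.8)/2 × 2 = 386.6
  [5→6.5]: (197.8+187.2)/2 × 1.5 = 288.75
  [6.5→12.5]: (187.2+123.6)/2 × 6 = 932.4
  [12.5→14]: (123.6+110.0)/2 × 1.5 = 175.2
  Sum = 2120.2 ng/mL·hr
Tail: C_last/k_e = 110.0/0.08 = 1375.000
AUC_0→∞ (intramuscular injection) = 2120.2 + 1375.000 = 3495.2 ng/mL·hr
F = (AUC_ev/D_ev)/(AUC_iv/D_iv) = (3495.2/40)/(1620/10) = 87.38/162 = 0.5394

F = 0.539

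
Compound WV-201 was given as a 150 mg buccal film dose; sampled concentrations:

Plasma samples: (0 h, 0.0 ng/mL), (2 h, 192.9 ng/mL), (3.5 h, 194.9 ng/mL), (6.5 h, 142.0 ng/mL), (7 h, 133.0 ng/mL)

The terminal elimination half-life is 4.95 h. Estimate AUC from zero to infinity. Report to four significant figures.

AUC = 2008 ng/mL·h

Trapezoidal AUC_0→7:
  [0→2]: (0.0+192.9)/2 × 2 = 192.9
  [2→3.5]: (192.9+194.9)/2 × 1.5 = 290.85
  [3.5→6.5]: (194.9+142.0)/2 × 3 = 505.35
  [6.5→7]: (142.0+133.0)/2 × 0.5 = 68.75
  Sum = 1057.85 ng/mL·h
k_e = ln2 / t½ = 0.693147 / 4.95 = 0.1400 h^-1
Extrapolated tail: C_last / k_e = 133.0 / 0.14 = 950.000
AUC_0→∞ = 1057.85 + 950.000 = 2007.85 ng/mL·h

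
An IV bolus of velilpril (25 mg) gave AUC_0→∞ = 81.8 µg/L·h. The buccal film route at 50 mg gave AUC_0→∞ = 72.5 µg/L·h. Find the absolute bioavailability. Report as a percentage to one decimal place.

F = 44.3%

F = (AUC_ev / D_ev) / (AUC_iv / D_iv)
  = (72.5/50) / (81.8/25)
  = 1.45 / 3.272 = 0.4432
  = 44.32%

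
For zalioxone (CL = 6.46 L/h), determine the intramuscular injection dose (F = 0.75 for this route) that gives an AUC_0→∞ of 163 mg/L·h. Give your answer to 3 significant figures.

Dose = 1400 mg

Dose = CL × AUC_0→∞ / F
     = 6.46 × 163 / 0.75 = 1403.97 mg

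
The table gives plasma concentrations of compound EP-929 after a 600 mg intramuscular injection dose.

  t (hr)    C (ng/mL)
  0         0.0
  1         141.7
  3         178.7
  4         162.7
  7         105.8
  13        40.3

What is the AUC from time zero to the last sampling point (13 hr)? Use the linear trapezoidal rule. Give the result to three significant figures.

AUC = 1400 ng/mL·hr

Trapezoidal AUC_0→13:
  [0→1]: (0.0+141.7)/2 × 1 = 70.85
  [1→3]: (141.7+178.7)/2 × 2 = 320.4
  [3→4]: (178.7+162.7)/2 × 1 = 170.7
  [4→7]: (162.7+105.8)/2 × 3 = 402.75
  [7→13]: (105.8+40.3)/2 × 6 = 438.3
  Sum = 1403.0 ng/mL·hr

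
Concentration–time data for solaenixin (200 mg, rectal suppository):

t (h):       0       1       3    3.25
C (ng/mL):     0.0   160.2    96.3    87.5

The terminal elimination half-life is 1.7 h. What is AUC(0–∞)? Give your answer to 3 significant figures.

Trapezoidal AUC_0→3.25:
  [0→1]: (0.0+160.2)/2 × 1 = 80.1
  [1→3]: (160.2+96.3)/2 × 2 = 256.5
  [3→3.25]: (96.3+87.5)/2 × 0.25 = 22.975
  Sum = 359.575 ng/mL·h
k_e = ln2 / t½ = 0.693147 / 1.7 = 0.4077 h^-1
Extrapolated tail: C_last / k_e = 87.5 / 0.4077 = 214.619
AUC_0→∞ = 359.575 + 214.619 = 574.194 ng/mL·h

AUC = 574 ng/mL·h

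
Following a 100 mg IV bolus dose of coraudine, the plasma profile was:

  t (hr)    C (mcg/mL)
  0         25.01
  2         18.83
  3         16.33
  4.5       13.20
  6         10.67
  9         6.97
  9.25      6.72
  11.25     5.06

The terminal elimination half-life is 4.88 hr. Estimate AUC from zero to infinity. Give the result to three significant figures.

AUC = 177 mcg/mL·hr

Trapezoidal AUC_0→11.25:
  [0→2]: (25.01+18.83)/2 × 2 = 43.84
  [2→3]: (18.83+16.33)/2 × 1 = 17.58
  [3→4.5]: (16.33+13.20)/2 × 1.5 = 22.1475
  [4.5→6]: (13.20+10.67)/2 × 1.5 = 17.9025
  [6→9]: (10.67+6.97)/2 × 3 = 26.46
  [9→9.25]: (6.97+6.72)/2 × 0.25 = 1.71125
  [9.25→11.25]: (6.72+5.06)/2 × 2 = 11.78
  Sum = 141.42125 mcg/mL·hr
k_e = ln2 / t½ = 0.693147 / 4.88 = 0.1420 hr^-1
Extrapolated tail: C_last / k_e = 5.06 / 0.142 = 35.634
AUC_0→∞ = 141.42125 + 35.634 = 177.05525 mcg/mL·hr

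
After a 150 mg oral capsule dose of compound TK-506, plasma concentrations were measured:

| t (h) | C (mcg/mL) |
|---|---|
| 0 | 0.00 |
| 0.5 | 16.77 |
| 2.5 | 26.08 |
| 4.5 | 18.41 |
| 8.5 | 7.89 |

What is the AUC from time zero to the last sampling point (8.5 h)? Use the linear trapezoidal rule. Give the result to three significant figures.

Trapezoidal AUC_0→8.5:
  [0→0.5]: (0.00+16.77)/2 × 0.5 = 4.1925
  [0.5→2.5]: (16.77+26.08)/2 × 2 = 42.85
  [2.5→4.5]: (26.08+18.41)/2 × 2 = 44.49
  [4.5→8.5]: (18.41+7.89)/2 × 4 = 52.6
  Sum = 144.1325 mcg/mL·h

AUC = 144 mcg/mL·h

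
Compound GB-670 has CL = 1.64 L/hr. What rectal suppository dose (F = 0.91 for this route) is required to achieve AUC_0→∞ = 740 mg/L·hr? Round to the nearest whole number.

Dose = CL × AUC_0→∞ / F
     = 1.64 × 740 / 0.91 = 1333.63 mg

Dose = 1334 mg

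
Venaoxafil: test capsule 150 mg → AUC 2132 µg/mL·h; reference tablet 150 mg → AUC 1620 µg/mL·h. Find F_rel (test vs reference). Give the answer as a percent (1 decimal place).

F_rel = (AUC_test/D_test) / (AUC_ref/D_ref)
      = (2132/150) / (1620/150)
      = 14.2133 / 10.8 = 1.3160 = 131.60%

F_rel = 131.6%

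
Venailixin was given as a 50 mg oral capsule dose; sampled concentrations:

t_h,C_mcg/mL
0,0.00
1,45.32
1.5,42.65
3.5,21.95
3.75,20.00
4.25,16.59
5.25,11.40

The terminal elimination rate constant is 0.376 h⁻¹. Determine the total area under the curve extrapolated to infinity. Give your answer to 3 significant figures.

Trapezoidal AUC_0→5.25:
  [0→1]: (0.00+45.32)/2 × 1 = 22.66
  [1→1.5]: (45.32+42.65)/2 × 0.5 = 21.9925
  [1.5→3.5]: (42.65+21.95)/2 × 2 = 64.6
  [3.5→3.75]: (21.95+20.00)/2 × 0.25 = 5.24375
  [3.75→4.25]: (20.00+16.59)/2 × 0.5 = 9.1475
  [4.25→5.25]: (16.59+11.40)/2 × 1 = 13.995
  Sum = 137.63875 mcg/mL·h
Extrapolated tail: C_last / k_e = 11.40 / 0.376 = 30.319
AUC_0→∞ = 137.63875 + 30.319 = 167.95775 mcg/mL·h

AUC = 168 mcg/mL·h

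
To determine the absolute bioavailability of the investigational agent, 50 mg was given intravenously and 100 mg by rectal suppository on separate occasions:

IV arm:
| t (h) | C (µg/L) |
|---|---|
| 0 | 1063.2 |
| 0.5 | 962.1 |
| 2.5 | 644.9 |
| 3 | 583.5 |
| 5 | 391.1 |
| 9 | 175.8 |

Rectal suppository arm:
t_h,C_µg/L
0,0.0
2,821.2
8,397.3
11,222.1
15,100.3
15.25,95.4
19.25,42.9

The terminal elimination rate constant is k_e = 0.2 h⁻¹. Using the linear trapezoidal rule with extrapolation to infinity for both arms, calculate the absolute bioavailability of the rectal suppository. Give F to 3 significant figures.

Trapezoidal AUC_0→9 (IV):
  [0→0.5]: (1063.2+962.1)/2 × 0.5 = 506.325
  [0.5→2.5]: (962.1+644.9)/2 × 2 = 1607.0
  [2.5→3]: (644.9+583.5)/2 × 0.5 = 307.1
  [3→5]: (583.5+391.1)/2 × 2 = 974.6
  [5→9]: (391.1+175.8)/2 × 4 = 1133.8
  Sum = 4528.825 µg/L·h
IV tail: 175.8/0.2 = 879.000; AUC_iv,0→∞ = 4528.825 + 879.000 = 5407.825 µg/L·h
Trapezoidal AUC_0→19.25 (rectal suppository):
  [0→2]: (0.0+821.2)/2 × 2 = 821.2
  [2→8]: (821.2+397.3)/2 × 6 = 3655.5
  [8→11]: (397.3+222.1)/2 × 3 = 929.1
  [11→15]: (222.1+100.3)/2 × 4 = 644.8
  [15→15.25]: (100.3+95.4)/2 × 0.25 = 24.4625
  [15.25→19.25]: (95.4+42.9)/2 × 4 = 276.6
  Sum = 6351.6625 µg/L·h
rectal suppository tail: 42.9/0.2 = 214.500; AUC_ev,0→∞ = 6351.6625 + 214.500 = 6566.1625 µg/L·h
F = (AUC_ev/D_ev)/(AUC_iv/D_iv) = (6566.1625/100)/(5407.825/50) = 65.661625/108.1565 = 0.6071

F = 0.607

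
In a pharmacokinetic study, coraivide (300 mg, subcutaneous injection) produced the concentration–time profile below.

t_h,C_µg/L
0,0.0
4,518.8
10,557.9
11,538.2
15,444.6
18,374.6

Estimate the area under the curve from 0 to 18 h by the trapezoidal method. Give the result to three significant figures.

AUC = 8010 µg/L·h

Trapezoidal AUC_0→18:
  [0→4]: (0.0+518.8)/2 × 4 = 1037.6
  [4→10]: (518.8+557.9)/2 × 6 = 3230.1
  [10→11]: (557.9+538.2)/2 × 1 = 548.05
  [11→15]: (538.2+444.6)/2 × 4 = 1965.6
  [15→18]: (444.6+374.6)/2 × 3 = 1228.8
  Sum = 8010.15 µg/L·h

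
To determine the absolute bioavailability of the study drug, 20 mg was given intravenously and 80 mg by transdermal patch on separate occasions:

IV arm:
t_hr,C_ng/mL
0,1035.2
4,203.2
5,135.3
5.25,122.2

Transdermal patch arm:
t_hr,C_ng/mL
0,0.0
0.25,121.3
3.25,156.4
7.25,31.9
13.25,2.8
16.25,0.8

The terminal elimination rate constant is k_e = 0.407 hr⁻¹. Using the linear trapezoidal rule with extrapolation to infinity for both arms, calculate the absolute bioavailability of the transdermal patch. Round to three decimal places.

Trapezoidal AUC_0→5.25 (IV):
  [0→4]: (1035.2+203.2)/2 × 4 = 2476.8
  [4→5]: (203.2+135.3)/2 × 1 = 169.25
  [5→5.25]: (135.3+122.2)/2 × 0.25 = 32.1875
  Sum = 2678.2375 ng/mL·hr
IV tail: 122.2/0.407 = 300.246; AUC_iv,0→∞ = 2678.2375 + 300.246 = 2978.4835 ng/mL·hr
Trapezoidal AUC_0→16.25 (transdermal patch):
  [0→0.25]: (0.0+121.3)/2 × 0.25 = 15.1625
  [0.25→3.25]: (121.3+156.4)/2 × 3 = 416.55
  [3.25→7.25]: (156.4+31.9)/2 × 4 = 376.6
  [7.25→13.25]: (31.9+2.8)/2 × 6 = 104.1
  [13.25→16.25]: (2.8+0.8)/2 × 3 = 5.4
  Sum = 917.8125 ng/mL·hr
transdermal patch tail: 0.8/0.407 = 1.966; AUC_ev,0→∞ = 917.8125 + 1.966 = 919.7785 ng/mL·hr
F = (AUC_ev/D_ev)/(AUC_iv/D_iv) = (919.7785/80)/(2978.4835/20) = 11.4972/148.924 = 0.0772

F = 0.077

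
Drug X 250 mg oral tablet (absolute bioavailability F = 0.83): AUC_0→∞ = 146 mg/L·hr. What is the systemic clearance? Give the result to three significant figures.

CL = F × Dose / AUC_0→∞
   = 0.83 × 250 / 146 = 1.42123 L/hr

CL = 1.42 L/hr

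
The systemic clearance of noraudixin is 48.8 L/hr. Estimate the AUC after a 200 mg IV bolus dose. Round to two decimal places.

AUC = 4.10 mg/L·hr

AUC_0→∞ = Dose_iv / CL
        = 200 / 48.8 = 4.09836 mg/L·hr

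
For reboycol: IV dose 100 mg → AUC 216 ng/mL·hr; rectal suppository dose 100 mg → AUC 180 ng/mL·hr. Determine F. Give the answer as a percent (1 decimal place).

F = (AUC_ev / D_ev) / (AUC_iv / D_iv)
  = (180/100) / (216/100)
  = 1.8 / 2.16 = 0.8333
  = 83.33%

F = 83.3%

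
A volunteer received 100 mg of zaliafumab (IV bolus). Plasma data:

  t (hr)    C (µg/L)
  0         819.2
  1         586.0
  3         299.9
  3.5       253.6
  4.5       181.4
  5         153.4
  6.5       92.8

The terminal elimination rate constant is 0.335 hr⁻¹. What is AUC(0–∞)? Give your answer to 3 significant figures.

AUC = 2490 µg/L·hr

Trapezoidal AUC_0→6.5:
  [0→1]: (819.2+586.0)/2 × 1 = 702.6
  [1→3]: (586.0+299.9)/2 × 2 = 885.9
  [3→3.5]: (299.9+253.6)/2 × 0.5 = 138.375
  [3.5→4.5]: (253.6+181.4)/2 × 1 = 217.5
  [4.5→5]: (181.4+153.4)/2 × 0.5 = 83.7
  [5→6.5]: (153.4+92.8)/2 × 1.5 = 184.65
  Sum = 2212.725 µg/L·hr
Extrapolated tail: C_last / k_e = 92.8 / 0.335 = 277.015
AUC_0→∞ = 2212.725 + 277.015 = 2489.74 µg/L·hr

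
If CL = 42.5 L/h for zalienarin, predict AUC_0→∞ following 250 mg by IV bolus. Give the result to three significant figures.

AUC_0→∞ = Dose_iv / CL
        = 250 / 42.5 = 5.88235 mg/L·h

AUC = 5.88 mg/L·h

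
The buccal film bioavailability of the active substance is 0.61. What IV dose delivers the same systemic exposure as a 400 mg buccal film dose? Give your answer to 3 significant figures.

Systemic exposure from an extravascular dose = F × D_ev, so the equivalent IV dose is F × D_ev.
D_iv = F × D_ev = 0.61 × 400 = 244 mg

D_iv = 244 mg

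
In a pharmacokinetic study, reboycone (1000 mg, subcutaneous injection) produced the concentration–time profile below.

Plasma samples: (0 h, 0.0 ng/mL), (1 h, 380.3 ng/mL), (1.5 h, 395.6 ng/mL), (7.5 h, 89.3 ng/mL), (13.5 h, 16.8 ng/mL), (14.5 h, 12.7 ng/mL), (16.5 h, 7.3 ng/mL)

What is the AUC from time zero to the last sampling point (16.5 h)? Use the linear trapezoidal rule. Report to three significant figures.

AUC = 2190 ng/mL·h

Trapezoidal AUC_0→16.5:
  [0→1]: (0.0+380.3)/2 × 1 = 190.15
  [1→1.5]: (380.3+395.6)/2 × 0.5 = 193.975
  [1.5→7.5]: (395.6+89.3)/2 × 6 = 1454.7
  [7.5→13.5]: (89.3+16.8)/2 × 6 = 318.3
  [13.5→14.5]: (16.8+12.7)/2 × 1 = 14.75
  [14.5→16.5]: (12.7+7.3)/2 × 2 = 20.0
  Sum = 2191.875 ng/mL·h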